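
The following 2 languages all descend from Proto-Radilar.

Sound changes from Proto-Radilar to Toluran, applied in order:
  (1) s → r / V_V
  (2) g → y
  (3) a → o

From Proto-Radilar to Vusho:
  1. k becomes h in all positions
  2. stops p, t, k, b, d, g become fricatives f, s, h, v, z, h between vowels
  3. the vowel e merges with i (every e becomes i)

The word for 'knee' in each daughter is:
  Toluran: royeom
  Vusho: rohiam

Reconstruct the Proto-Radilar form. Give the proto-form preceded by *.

Position 5: Toluran has o, Vusho has a. Vusho preserves a here (none of its changes turn any other segment into a), so the proto-segment is *a.
Position 3: Toluran has y, Vusho has h. Taking the neighbouring segments as reconstructed: Toluran y could go back to *g or *y; Vusho h could go back to *k or *g or *h — the one source consistent with every daughter is *g.
Verify the candidate proto-form against each daughter:
Toluran: *rogeam
  rogeam (rule 1 does not apply)
  rogeam → royeam   [unconditioned shift]
  royeam → royeom   [vowel merger]
  giving Toluran royeom.
Vusho: *rogeam > roheam > rohiam  (by intervocalic lenition, vowel merger)
Only *rogeam yields all of Toluran royeom, Vusho rohiam.

*rogeam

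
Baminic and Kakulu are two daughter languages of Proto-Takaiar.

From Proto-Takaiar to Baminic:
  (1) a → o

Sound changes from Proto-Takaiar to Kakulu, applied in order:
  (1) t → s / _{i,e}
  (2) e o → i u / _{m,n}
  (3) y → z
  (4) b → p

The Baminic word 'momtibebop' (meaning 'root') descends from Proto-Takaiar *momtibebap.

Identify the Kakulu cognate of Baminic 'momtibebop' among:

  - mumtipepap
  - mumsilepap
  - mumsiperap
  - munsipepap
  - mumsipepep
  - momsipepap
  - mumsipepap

Kakulu: *momtibebap > momsibebap > mumsibebap > mumsipepap  (by palatalisation, pre-nasal raising, unconditioned shift)
The other candidates each miss or misapply at least one Kakulu change.

mumsipepap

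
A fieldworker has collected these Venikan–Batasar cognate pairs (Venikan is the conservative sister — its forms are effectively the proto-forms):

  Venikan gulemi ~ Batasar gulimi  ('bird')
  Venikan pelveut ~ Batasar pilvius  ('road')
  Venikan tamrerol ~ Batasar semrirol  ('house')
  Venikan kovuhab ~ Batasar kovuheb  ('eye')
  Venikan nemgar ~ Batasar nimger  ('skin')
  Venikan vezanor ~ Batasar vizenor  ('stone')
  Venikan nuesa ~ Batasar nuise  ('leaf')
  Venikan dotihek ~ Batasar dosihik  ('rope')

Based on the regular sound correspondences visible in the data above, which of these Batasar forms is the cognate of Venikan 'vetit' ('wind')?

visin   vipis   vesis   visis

visis

pelveut ~ pilvius, vezanor ~ vizenor — Venikan e corresponds to Batasar i after a consonant, before a consonant other than r, m, n, p, b, f, v.
dotihek ~ dosihik — Venikan t corresponds to Batasar s between vowels (before a front vowel).
pelveut ~ pilvius — Venikan t corresponds to Batasar s word-finally.
Applying these to Venikan 'vetit':
  vetit → vitit   (e→i after a consonant, before a consonant other than r, m, n, p, b, f, v)
  vitit → visit   (t→s between vowels (before a front vowel))
  visit → visis   (t→s word-finally)
So the Batasar cognate is 'visis'.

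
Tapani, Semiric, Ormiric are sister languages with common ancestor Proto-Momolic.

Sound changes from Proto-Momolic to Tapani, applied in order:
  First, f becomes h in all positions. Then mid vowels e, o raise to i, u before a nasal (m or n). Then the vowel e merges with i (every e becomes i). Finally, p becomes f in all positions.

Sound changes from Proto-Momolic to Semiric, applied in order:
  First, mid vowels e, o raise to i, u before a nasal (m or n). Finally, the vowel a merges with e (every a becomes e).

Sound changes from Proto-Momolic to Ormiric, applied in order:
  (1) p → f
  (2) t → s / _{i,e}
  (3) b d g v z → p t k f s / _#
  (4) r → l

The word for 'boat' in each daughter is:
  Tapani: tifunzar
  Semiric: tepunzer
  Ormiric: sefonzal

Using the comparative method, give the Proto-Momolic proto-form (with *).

Position 4: Tapani has u, Semiric has u, Ormiric has o. Ormiric preserves o here (none of its changes turn any other segment into o), so the proto-segment is *o.
Position 7: Tapani has a, Semiric has e, Ormiric has a. Tapani preserves a here (none of its changes turn any other segment into a), so the proto-segment is *a.
Position 3: Tapani has f, Semiric has p, Ormiric has f. Semiric preserves p here (none of its changes turn any other segment into p), so the proto-segment is *p.
Verify the candidate proto-form against each daughter:
Tapani: *teponzar
  teponzar (rule 1 does not apply)
  teponzar → tepunzar   [pre-nasal raising]
  tepunzar → tipunzar   [vowel merger]
  tipunzar → tifunzar   [unconditioned shift]
  giving Tapani tifunzar.
Semiric: *teponzar
  teponzar → tepunzar   [pre-nasal raising]
  tepunzar → tepunzer   [vowel merger]
  giving Semiric tepunzer.
Ormiric: *teponzar
  teponzar → tefonzar   [unconditioned shift]
  tefonzar → sefonzar   [palatalisation]
  sefonzar (rule 3 does not apply)
  sefonzar → sefonzal   [unconditioned shift]
  giving Ormiric sefonzal.
No other proto-form is consistent with every reflex, so the reconstruction is *teponzar.

*teponzar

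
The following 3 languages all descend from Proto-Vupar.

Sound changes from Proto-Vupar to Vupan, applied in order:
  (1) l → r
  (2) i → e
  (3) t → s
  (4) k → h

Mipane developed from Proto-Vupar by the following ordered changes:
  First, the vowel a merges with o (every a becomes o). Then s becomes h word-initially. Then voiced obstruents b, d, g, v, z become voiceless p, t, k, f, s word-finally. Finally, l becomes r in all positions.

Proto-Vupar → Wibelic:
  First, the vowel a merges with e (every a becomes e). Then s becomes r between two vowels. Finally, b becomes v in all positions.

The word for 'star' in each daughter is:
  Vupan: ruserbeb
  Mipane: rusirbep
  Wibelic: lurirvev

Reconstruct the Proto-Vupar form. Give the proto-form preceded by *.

*lusirbeb

Position 8: Vupan has b, Mipane has p, Wibelic has v. Vupan preserves b here (none of its changes turn any other segment into b), so the proto-segment is *b.
Position 1: Vupan has r, Mipane has r, Wibelic has l. Wibelic preserves l here (none of its changes turn any other segment into l), so the proto-segment is *l.
Continuing position by position gives *lusirbeb; check it forward:
Vupan: *lusirbeb
  lusirbeb → rusirbeb   [unconditioned shift]
  rusirbeb → ruserbeb   [vowel merger]
  ruserbeb (rule 3 does not apply)
  ruserbeb (rule 4 does not apply)
  giving Vupan ruserbeb.
Mipane: start from *lusirbeb.
  rule 1: no change — lusirbeb
  rule 2: no change — lusirbeb
  rule 3 (final devoicing): lusirbeb → lusirbep
  rule 4 (unconditioned shift): lusirbep → rusirbep
  ⇒ Mipane rusirbep
Wibelic: *lusirbeb
  lusirbeb (rule 1 does not apply)
  lusirbeb → lurirbeb   [rhotacism]
  lurirbeb → lurirvev   [unconditioned shift]
  giving Wibelic lurirvev.
Only *lusirbeb yields all of Vupan ruserbeb, Mipane rusirbep, Wibelic lurirvev.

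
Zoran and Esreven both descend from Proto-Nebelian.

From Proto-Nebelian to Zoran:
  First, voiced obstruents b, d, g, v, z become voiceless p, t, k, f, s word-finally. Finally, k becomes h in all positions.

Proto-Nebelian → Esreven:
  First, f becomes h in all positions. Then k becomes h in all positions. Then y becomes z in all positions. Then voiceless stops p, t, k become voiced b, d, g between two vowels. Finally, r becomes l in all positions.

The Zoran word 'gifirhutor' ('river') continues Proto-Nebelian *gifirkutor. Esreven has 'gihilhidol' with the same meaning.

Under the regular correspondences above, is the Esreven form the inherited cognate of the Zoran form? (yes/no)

no

Derive the expected Esreven reflex of *gifirkutor:
Esreven: *gifirkutor
  gifirkutor → gihirkutor   [unconditioned shift]
  gihirkutor → gihirhutor   [unconditioned shift]
  gihirhutor (rule 3 does not apply)
  gihirhutor → gihirhudor   [intervocalic voicing]
  gihirhudor → gihilhudol   [unconditioned shift]
  giving Esreven gihilhudol.
The regular Esreven reflex would be 'gihilhudol', but the attested form is 'gihilhidol'. The correspondence is irregular, so they are not cognates (the Esreven form has a different source).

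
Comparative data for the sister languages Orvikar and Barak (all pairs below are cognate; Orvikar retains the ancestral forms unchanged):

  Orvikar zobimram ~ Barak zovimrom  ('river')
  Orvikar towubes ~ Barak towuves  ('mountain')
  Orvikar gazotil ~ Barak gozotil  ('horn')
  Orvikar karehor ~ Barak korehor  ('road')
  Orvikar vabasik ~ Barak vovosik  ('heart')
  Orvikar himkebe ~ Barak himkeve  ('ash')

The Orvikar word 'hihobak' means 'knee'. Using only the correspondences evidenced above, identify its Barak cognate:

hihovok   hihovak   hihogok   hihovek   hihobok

hihovok

vabasik ~ vovosik — Orvikar b corresponds to Barak v between vowels (before a back vowel).
gazotil ~ gozotil, vabasik ~ vovosik — Orvikar a corresponds to Barak o after a consonant, before a consonant other than r, m, n, p, b, f, v.
Applying these to Orvikar 'hihobak':
  hihobak → hihovak   (b→v between vowels (before a back vowel))
  hihovak → hihovok   (a→o after a consonant, before a consonant other than r, m, n, p, b, f, v)
So the Barak cognate is 'hihovok'.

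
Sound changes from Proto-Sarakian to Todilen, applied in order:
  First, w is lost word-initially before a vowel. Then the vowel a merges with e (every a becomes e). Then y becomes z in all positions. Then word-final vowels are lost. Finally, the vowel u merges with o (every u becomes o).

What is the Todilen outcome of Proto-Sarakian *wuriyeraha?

orizereh

Todilen: *wuriyeraha > uriyeraha > uriyerehe > urizerehe > urizereh > orizereh  (by glide loss, vowel merger, unconditioned shift, apocope, vowel merger)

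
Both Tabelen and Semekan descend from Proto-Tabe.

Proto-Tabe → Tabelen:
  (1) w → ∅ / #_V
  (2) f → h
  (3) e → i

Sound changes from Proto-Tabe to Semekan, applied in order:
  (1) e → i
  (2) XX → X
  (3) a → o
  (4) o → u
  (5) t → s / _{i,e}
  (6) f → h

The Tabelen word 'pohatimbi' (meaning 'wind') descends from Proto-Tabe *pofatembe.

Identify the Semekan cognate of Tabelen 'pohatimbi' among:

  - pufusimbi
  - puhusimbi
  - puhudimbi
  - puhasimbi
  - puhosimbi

puhusimbi

Semekan: *pofatembe
  pofatembe → pofatimbi   [vowel merger]
  pofatimbi (rule 2 does not apply)
  pofatimbi → pofotimbi   [vowel merger]
  pofotimbi → pufutimbi   [vowel merger]
  pufutimbi → pufusimbi   [palatalisation]
  pufusimbi → puhusimbi   [unconditioned shift]
  giving Semekan puhusimbi.
Among the options, 'puhusimbi' alone shows every Semekan change applied in order.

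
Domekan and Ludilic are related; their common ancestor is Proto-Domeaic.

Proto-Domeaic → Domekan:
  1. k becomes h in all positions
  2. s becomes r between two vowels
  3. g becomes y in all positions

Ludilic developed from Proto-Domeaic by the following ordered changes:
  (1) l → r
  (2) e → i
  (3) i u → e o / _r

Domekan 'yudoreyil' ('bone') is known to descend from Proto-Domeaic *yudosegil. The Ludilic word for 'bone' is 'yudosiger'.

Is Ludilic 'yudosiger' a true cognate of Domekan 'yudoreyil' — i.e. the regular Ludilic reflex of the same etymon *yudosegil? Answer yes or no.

yes

Derive the expected Ludilic reflex of *yudosegil:
Ludilic: *yudosegil > yudosegir > yudosigir > yudosiger  (by unconditioned shift, vowel merger, pre-rhotic lowering)
Ludilic 'yudosiger' matches the regular reflex exactly, so the pair is cognate.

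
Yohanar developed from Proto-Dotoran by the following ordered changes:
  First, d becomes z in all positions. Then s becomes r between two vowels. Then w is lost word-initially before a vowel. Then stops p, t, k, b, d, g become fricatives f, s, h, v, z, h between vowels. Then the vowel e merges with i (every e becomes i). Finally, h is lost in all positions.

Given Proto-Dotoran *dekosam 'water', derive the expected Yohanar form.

Yohanar: start from *dekosam.
  rule 1 (unconditioned shift): dekosam → zekosam
  rule 2 (rhotacism): zekosam → zekoram
  rule 3: no change — zekoram
  rule 4 (intervocalic lenition): zekoram → zehoram
  rule 5 (vowel merger): zehoram → zihoram
  rule 6 (h-loss): zihoram → zioram
  ⇒ Yohanar zioram

zioram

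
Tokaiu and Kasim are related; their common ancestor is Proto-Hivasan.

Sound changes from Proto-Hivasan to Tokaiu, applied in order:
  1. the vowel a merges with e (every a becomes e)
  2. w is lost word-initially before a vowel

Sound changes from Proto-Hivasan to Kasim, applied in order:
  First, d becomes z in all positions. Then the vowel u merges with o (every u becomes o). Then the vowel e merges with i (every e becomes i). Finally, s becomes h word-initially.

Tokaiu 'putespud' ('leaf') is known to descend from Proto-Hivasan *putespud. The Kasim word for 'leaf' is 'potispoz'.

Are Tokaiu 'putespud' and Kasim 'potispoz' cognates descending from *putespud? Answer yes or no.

Derive the expected Kasim reflex of *putespud:
Kasim: start from *putespud.
  rule 1 (unconditioned shift): putespud → putespuz
  rule 2 (vowel merger): putespuz → potespoz
  rule 3 (vowel merger): potespoz → potispoz
  rule 4: no change — potispoz
  ⇒ Kasim potispoz
Kasim 'potispoz' matches the regular reflex exactly, so the pair is cognate.

yes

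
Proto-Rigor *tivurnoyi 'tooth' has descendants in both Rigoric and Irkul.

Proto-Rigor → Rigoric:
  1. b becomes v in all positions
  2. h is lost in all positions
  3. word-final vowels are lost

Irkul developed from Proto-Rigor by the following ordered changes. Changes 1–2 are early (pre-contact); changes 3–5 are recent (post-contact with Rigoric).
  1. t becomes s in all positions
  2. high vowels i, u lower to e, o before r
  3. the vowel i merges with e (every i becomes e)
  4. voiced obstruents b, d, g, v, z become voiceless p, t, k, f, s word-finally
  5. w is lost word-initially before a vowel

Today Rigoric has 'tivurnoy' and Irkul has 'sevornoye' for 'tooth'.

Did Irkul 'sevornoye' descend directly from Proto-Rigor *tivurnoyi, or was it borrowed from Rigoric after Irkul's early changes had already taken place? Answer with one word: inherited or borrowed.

inherited

If inherited, *tivurnoyi would pass through all of Irkul's changes:
Irkul: start from *tivurnoyi.
  rule 1 (unconditioned shift): tivurnoyi → sivurnoyi
  rule 2 (pre-rhotic lowering): sivurnoyi → sivornoyi
  rule 3 (vowel merger): sivornoyi → sevornoye
  rule 4: no change — sevornoye
  rule 5: no change — sevornoye
  ⇒ Irkul sevornoye
If borrowed from Rigoric 'tivurnoy' after the early changes, it would undergo only the recent ones:
  rule 3 (vowel merger): tivurnoy → tevurnoy
  rule 4 (final devoicing): no change (tevurnoy)
  rule 5 (glide loss): no change (tevurnoy)
  ⇒ as a loan: tevurnoy
Irkul 'sevornoye' matches the inherited outcome exactly, so it is an inherited cognate, not a loan.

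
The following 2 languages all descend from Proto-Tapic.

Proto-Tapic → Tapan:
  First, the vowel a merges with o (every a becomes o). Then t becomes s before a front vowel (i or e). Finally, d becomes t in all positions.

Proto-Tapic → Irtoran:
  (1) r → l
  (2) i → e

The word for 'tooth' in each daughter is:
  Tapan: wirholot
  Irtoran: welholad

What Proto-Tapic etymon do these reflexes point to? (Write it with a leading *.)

Position 2: Tapan has i, Irtoran has e. Tapan preserves i here (none of its changes turn any other segment into i), so the proto-segment is *i.
Position 7: Tapan has o, Irtoran has a. Irtoran preserves a here (none of its changes turn any other segment into a), so the proto-segment is *a.
Continuing position by position gives *wirholad; check it forward:
Tapan: start from *wirholad.
  rule 1 (vowel merger): wirholad → wirholod
  rule 2: no change — wirholod
  rule 3 (unconditioned shift): wirholod → wirholot
  ⇒ Tapan wirholot
Irtoran: start from *wirholad.
  rule 1 (unconditioned shift): wirholad → wilholad
  rule 2 (vowel merger): wilholad → welholad
  ⇒ Irtoran welholad
Only *wirholad yields all of Tapan wirholot, Irtoran welholad.

*wirholad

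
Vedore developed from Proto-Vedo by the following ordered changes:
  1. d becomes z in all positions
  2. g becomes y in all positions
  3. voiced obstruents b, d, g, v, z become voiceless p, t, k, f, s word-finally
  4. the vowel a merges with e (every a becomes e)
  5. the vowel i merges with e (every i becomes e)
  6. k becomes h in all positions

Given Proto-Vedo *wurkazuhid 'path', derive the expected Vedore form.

Vedore: *wurkazuhid
  wurkazuhid → wurkazuhiz   [unconditioned shift]
  wurkazuhiz (rule 2 does not apply)
  wurkazuhiz → wurkazuhis   [final devoicing]
  wurkazuhis → wurkezuhis   [vowel merger]
  wurkezuhis → wurkezuhes   [vowel merger]
  wurkezuhes → wurhezuhes   [unconditioned shift]
  giving Vedore wurhezuhes.

wurhezuhes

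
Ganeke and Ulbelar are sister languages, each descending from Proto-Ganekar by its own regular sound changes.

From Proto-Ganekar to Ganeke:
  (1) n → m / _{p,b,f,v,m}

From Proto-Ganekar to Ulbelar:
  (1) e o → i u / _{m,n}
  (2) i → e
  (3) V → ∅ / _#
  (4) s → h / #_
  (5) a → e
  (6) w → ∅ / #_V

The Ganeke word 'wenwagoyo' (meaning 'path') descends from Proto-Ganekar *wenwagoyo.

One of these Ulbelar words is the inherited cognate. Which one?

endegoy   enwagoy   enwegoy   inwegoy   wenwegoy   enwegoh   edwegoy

enwegoy

Ulbelar: start from *wenwagoyo.
  rule 1 (pre-nasal raising): wenwagoyo → winwagoyo
  rule 2 (vowel merger): winwagoyo → wenwagoyo
  rule 3 (apocope): wenwagoyo → wenwagoy
  rule 4: no change — wenwagoy
  rule 5 (vowel merger): wenwagoy → wenwegoy
  rule 6 (glide loss): wenwegoy → enwegoy
  ⇒ Ulbelar enwegoy
Among the options, 'enwegoy' alone shows every Ulbelar change applied in order.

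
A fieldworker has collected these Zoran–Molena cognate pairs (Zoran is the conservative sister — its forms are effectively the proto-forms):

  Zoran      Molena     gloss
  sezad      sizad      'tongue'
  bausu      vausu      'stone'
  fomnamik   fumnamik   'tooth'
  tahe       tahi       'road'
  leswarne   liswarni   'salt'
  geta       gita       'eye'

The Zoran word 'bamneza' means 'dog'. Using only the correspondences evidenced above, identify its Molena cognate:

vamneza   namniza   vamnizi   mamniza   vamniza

bausu ~ vausu — Zoran b corresponds to Molena v word-initially before a back vowel.
sezad ~ sizad, leswarne ~ liswarni — Zoran e corresponds to Molena i after a consonant, before a consonant other than r, m, n, p, b, f, v.
Applying these to Zoran 'bamneza':
  bamneza → vamneza   (b→v word-initially before a back vowel)
  vamneza → vamniza   (e→i after a consonant, before a consonant other than r, m, n, p, b, f, v)
So the Molena cognate is 'vamniza'.

vamniza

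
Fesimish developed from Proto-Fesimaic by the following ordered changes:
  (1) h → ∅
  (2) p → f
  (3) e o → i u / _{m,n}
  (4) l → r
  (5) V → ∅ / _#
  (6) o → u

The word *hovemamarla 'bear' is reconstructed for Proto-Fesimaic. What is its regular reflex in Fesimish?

uvimamarr

Fesimish: start from *hovemamarla.
  rule 1 (h-loss): hovemamarla → ovemamarla
  rule 2: no change — ovemamarla
  rule 3 (pre-nasal raising): ovemamarla → ovimamarla
  rule 4 (unconditioned shift): ovimamarla → ovimamarra
  rule 5 (apocope): ovimamarra → ovimamarr
  rule 6 (vowel merger): ovimamarr → uvimamarr
  ⇒ Fesimish uvimamarr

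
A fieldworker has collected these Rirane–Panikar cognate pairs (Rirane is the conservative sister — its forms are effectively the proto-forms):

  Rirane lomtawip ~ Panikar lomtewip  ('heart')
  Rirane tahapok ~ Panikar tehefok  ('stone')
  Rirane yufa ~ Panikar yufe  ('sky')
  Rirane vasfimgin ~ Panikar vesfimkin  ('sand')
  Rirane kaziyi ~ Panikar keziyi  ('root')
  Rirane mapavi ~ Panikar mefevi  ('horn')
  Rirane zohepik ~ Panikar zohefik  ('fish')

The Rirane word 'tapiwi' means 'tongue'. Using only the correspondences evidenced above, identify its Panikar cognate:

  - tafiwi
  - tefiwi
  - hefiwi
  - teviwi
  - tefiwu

tefiwi

tahapok ~ tehefok, mapavi ~ mefevi — Rirane a corresponds to Panikar e after a consonant, before a labial obstruent.
zohepik ~ zohefik — Rirane p corresponds to Panikar f between vowels (before a front vowel).
Applying these to Rirane 'tapiwi':
  tapiwi → tepiwi   (a→e after a consonant, before a labial obstruent)
  tepiwi → tefiwi   (p→f between vowels (before a front vowel))
So the Panikar cognate is 'tefiwi'.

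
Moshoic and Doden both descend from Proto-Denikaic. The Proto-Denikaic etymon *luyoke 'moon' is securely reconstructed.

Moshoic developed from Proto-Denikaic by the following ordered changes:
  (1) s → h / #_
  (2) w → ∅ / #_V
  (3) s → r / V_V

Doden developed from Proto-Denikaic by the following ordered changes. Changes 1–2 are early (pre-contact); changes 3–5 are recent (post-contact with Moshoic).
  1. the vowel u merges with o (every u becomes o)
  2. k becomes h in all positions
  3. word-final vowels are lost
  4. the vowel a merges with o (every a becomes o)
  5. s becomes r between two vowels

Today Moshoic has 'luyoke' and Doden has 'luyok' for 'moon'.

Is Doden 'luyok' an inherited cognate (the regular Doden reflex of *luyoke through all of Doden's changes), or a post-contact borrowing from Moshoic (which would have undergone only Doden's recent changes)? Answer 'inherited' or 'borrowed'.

If inherited, *luyoke would pass through all of Doden's changes:
Doden: *luyoke
  luyoke → loyoke   [vowel merger]
  loyoke → loyohe   [unconditioned shift]
  loyohe → loyoh   [apocope]
  loyoh (rule 4 does not apply)
  loyoh (rule 5 does not apply)
  giving Doden loyoh.
If borrowed from Moshoic 'luyoke' after the early changes, it would undergo only the recent ones:
  rule 3 (apocope): luyoke → luyok
  rule 4 (vowel merger): no change (luyok)
  rule 5 (rhotacism): no change (luyok)
  ⇒ as a loan: luyok
Doden 'luyok' matches the loan outcome 'luyok', not the inherited 'loyoh' — it skipped the early Doden changes, so it was borrowed from Moshoic.

borrowed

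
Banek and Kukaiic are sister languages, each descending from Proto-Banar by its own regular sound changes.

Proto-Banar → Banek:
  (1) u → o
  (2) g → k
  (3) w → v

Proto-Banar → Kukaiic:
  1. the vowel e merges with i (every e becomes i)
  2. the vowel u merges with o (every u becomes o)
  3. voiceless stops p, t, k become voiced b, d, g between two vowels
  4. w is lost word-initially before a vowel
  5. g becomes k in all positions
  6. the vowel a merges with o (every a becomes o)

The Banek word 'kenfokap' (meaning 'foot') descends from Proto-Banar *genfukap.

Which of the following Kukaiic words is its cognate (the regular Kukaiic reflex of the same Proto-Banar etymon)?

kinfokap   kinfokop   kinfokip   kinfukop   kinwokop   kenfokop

Kukaiic: *genfukap
  genfukap → ginfukap   [vowel merger]
  ginfukap → ginfokap   [vowel merger]
  ginfokap → ginfogap   [intervocalic voicing]
  ginfogap (rule 4 does not apply)
  ginfogap → kinfokap   [unconditioned shift]
  kinfokap → kinfokop   [vowel merger]
  giving Kukaiic kinfokop.
The other candidates each miss or misapply at least one Kukaiic change.

kinfokop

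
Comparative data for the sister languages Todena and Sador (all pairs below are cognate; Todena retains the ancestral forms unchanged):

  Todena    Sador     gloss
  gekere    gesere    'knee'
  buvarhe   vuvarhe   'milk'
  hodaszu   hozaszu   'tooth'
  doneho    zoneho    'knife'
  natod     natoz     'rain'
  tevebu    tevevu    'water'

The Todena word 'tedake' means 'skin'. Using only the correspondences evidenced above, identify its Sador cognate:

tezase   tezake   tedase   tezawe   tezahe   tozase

hodaszu ~ hozaszu — Todena d corresponds to Sador z between vowels (before a back vowel).
gekere ~ gesere — Todena k corresponds to Sador s between vowels (before a front vowel).
Applying these to Todena 'tedake':
  tedake → tezake   (d→z between vowels (before a back vowel))
  tezake → tezase   (k→s between vowels (before a front vowel))
So the Sador cognate is 'tezase'.

tezase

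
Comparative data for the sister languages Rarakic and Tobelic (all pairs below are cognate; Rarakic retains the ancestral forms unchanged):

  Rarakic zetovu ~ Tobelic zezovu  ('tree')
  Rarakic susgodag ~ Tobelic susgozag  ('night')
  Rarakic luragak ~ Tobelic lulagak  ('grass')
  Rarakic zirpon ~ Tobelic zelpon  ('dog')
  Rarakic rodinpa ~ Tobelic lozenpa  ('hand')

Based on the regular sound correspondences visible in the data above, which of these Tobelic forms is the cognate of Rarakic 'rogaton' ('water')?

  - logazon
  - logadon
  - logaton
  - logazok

rodinpa ~ lozenpa — Rarakic r corresponds to Tobelic l word-initially before a back vowel.
zetovu ~ zezovu — Rarakic t corresponds to Tobelic z between vowels (before a back vowel).
Applying these to Rarakic 'rogaton':
  rogaton → logaton   (r→l word-initially before a back vowel)
  logaton → logazon   (t→z between vowels (before a back vowel))
So the Tobelic cognate is 'logazon'.

logazon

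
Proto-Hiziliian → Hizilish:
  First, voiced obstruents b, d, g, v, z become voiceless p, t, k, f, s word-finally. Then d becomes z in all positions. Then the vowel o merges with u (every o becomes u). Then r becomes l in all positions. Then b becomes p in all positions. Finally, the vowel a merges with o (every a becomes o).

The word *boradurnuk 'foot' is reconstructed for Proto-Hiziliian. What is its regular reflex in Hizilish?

Hizilish: *boradurnuk > borazurnuk > burazurnuk > bulazulnuk > pulazulnuk > pulozulnuk  (by unconditioned shift, vowel merger, unconditioned shift, unconditioned shift, vowel merger)

pulozulnuk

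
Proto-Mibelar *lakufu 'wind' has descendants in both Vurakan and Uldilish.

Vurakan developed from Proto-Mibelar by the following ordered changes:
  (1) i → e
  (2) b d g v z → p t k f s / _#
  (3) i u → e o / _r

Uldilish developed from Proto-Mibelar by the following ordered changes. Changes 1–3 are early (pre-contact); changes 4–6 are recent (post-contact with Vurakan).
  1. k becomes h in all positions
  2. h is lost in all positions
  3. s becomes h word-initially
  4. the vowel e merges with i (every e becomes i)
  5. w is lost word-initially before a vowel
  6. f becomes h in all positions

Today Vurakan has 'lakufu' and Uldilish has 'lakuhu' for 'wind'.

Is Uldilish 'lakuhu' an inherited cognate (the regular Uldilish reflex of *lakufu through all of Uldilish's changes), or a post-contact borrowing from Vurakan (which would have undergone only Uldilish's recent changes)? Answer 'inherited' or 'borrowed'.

borrowed

If inherited, *lakufu would pass through all of Uldilish's changes:
Uldilish: *lakufu
  lakufu → lahufu   [unconditioned shift]
  lahufu → laufu   [h-loss]
  laufu (rule 3 does not apply)
  laufu (rule 4 does not apply)
  laufu (rule 5 does not apply)
  laufu → lauhu   [unconditioned shift]
  giving Uldilish lauhu.
If borrowed from Vurakan 'lakufu' after the early changes, it would undergo only the recent ones:
  rule 4 (vowel merger): no change (lakufu)
  rule 5 (glide loss): no change (lakufu)
  rule 6 (unconditioned shift): lakufu → lakuhu
  ⇒ as a loan: lakuhu
Uldilish 'lakuhu' matches the loan outcome 'lakuhu', not the inherited 'lauhu' — it skipped the early Uldilish changes, so it was borrowed from Vurakan.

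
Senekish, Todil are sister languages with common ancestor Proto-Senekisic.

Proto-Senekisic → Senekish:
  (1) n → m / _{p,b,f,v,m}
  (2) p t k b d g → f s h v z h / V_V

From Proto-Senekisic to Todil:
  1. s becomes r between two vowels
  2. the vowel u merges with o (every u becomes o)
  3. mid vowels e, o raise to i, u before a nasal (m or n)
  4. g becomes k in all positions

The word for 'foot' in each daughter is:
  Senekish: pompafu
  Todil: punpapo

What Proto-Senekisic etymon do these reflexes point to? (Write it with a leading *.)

*ponpapu

Position 7: Senekish has u, Todil has o. Senekish preserves u here (none of its changes turn any other segment into u), so the proto-segment is *u.
Position 3: Senekish has m, Todil has n. Todil preserves n here (none of its changes turn any other segment into n), so the proto-segment is *n.
Position 2: Senekish has o, Todil has u. Senekish preserves o here (none of its changes turn any other segment into o), so the proto-segment is *o.
Verify the candidate proto-form against each daughter:
Senekish: *ponpapu > pompapu > pompafu  (by nasal place assimilation, intervocalic lenition)
Todil: *ponpapu > ponpapo > punpapo  (by vowel merger, pre-nasal raising)
No other proto-form is consistent with every reflex, so the reconstruction is *ponpapu.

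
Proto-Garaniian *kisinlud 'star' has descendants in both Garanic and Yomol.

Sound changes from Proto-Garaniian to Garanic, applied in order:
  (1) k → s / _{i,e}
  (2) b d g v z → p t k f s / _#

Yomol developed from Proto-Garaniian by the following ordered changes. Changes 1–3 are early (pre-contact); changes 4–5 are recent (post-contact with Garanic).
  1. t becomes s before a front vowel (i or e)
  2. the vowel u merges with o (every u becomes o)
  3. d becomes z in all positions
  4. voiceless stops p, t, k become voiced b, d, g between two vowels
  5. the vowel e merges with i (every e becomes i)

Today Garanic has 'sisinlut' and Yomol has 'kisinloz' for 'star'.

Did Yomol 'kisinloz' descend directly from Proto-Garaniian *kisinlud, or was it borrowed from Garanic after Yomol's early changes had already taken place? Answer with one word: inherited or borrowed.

inherited

If inherited, *kisinlud would pass through all of Yomol's changes:
Yomol: start from *kisinlud.
  rule 1: no change — kisinlud
  rule 2 (vowel merger): kisinlud → kisinlod
  rule 3 (unconditioned shift): kisinlod → kisinloz
  rule 4: no change — kisinloz
  rule 5: no change — kisinloz
  ⇒ Yomol kisinloz
If borrowed from Garanic 'sisinlut' after the early changes, it would undergo only the recent ones:
  rule 4 (intervocalic voicing): no change (sisinlut)
  rule 5 (vowel merger): no change (sisinlut)
  ⇒ as a loan: sisinlut
Yomol 'kisinloz' matches the inherited outcome exactly, so it is an inherited cognate, not a loan.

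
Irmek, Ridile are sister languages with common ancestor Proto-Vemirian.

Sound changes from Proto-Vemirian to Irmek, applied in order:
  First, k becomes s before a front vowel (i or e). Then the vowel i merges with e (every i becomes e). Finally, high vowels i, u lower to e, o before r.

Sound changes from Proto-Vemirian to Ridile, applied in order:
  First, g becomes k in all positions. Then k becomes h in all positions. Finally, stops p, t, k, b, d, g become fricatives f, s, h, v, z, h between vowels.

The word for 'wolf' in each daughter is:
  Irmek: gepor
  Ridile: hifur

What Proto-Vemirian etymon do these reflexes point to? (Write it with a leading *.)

Position 4: Irmek has o, Ridile has u. Ridile preserves u here (none of its changes turn any other segment into u), so the proto-segment is *u.
Position 1: Irmek has g, Ridile has h. Irmek preserves g here (none of its changes turn any other segment into g), so the proto-segment is *g.
Position 2: Irmek has e, Ridile has i. Ridile preserves i here (none of its changes turn any other segment into i), so the proto-segment is *i.
Verify the candidate proto-form against each daughter:
Irmek: *gipur > gepur > gepor  (by vowel merger, pre-rhotic lowering)
Ridile: *gipur
  gipur → kipur   [unconditioned shift]
  kipur → hipur   [unconditioned shift]
  hipur → hifur   [intervocalic lenition]
  giving Ridile hifur.
*gipur is the unique common source.

*gipur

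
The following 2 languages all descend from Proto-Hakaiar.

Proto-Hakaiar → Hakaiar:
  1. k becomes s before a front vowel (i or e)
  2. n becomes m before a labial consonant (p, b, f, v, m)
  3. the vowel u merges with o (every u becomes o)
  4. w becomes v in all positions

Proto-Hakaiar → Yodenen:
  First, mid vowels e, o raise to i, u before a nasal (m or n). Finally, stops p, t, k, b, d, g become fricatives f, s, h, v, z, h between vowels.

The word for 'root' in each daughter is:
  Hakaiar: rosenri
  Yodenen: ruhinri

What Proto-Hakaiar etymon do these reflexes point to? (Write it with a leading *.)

*rukenri

Position 4: Hakaiar has e, Yodenen has i. Hakaiar preserves e here (none of its changes turn any other segment into e), so the proto-segment is *e.
Position 3: Hakaiar has s, Yodenen has h. Taking the neighbouring segments as reconstructed: Hakaiar s could go back to *k or *s; Yodenen h could go back to *k or *g or *h — the one source consistent with every daughter is *k.
Verify the candidate proto-form against each daughter:
Hakaiar: start from *rukenri.
  rule 1 (palatalisation): rukenri → rusenri
  rule 2: no change — rusenri
  rule 3 (vowel merger): rusenri → rosenri
  rule 4: no change — rosenri
  ⇒ Hakaiar rosenri
Yodenen: *rukenri > rukinri > ruhinri  (by pre-nasal raising, intervocalic lenition)
*rukenri is the unique common source.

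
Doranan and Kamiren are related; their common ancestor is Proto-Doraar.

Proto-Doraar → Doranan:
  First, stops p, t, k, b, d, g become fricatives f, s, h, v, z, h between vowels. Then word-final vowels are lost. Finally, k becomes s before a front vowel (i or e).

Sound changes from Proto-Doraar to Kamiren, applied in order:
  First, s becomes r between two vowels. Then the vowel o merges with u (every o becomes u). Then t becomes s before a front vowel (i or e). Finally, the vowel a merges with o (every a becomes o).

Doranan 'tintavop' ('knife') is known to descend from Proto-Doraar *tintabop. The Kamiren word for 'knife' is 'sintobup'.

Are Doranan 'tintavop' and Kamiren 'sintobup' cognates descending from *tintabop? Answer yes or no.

yes

Derive the expected Kamiren reflex of *tintabop:
Kamiren: start from *tintabop.
  rule 1: no change — tintabop
  rule 2 (vowel merger): tintabop → tintabup
  rule 3 (palatalisation): tintabup → sintabup
  rule 4 (vowel merger): sintabup → sintobup
  ⇒ Kamiren sintobup
Kamiren 'sintobup' matches the regular reflex exactly, so the pair is cognate.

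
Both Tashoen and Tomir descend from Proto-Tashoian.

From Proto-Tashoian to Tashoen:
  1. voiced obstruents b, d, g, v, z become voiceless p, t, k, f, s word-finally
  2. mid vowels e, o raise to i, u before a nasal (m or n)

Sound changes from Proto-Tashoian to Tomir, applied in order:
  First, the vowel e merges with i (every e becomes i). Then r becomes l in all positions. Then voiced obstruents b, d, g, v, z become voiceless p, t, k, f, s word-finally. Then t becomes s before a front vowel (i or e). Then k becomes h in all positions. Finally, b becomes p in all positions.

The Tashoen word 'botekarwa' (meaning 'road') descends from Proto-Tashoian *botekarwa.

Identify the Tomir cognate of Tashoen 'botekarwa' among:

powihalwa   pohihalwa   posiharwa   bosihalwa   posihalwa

Tomir: *botekarwa > botikarwa > botikalwa > bosikalwa > bosihalwa > posihalwa  (by vowel merger, unconditioned shift, palatalisation, unconditioned shift, unconditioned shift)
The other candidates each miss or misapply at least one Tomir change.

posihalwa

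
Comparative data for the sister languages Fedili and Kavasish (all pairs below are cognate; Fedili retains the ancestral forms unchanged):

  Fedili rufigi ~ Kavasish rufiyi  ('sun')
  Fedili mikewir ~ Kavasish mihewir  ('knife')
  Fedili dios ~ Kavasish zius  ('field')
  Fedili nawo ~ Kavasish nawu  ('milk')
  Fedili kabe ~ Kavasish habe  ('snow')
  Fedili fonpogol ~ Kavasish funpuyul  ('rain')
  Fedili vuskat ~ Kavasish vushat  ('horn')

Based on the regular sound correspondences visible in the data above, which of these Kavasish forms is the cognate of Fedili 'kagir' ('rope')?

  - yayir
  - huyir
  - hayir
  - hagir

hayir

kabe ~ habe — Fedili k corresponds to Kavasish h word-initially before a back vowel.
rufigi ~ rufiyi — Fedili g corresponds to Kavasish y between vowels (before a front vowel).
Applying these to Fedili 'kagir':
  kagir → hagir   (k→h word-initially before a back vowel)
  hagir → hayir   (g→y between vowels (before a front vowel))
So the Kavasish cognate is 'hayir'.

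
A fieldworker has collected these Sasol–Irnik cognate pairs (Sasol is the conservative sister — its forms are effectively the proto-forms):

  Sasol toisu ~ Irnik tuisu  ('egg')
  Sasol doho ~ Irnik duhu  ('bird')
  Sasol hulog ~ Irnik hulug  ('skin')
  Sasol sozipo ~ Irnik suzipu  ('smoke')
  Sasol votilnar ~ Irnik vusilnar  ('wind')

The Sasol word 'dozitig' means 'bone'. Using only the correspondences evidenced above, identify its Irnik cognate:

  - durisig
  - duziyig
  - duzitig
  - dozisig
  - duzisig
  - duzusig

duzisig

doho ~ duhu, hulog ~ hulug — Sasol o corresponds to Irnik u after a consonant, before a consonant other than r, m, n, p, b, f, v.
votilnar ~ vusilnar — Sasol t corresponds to Irnik s between vowels (before a front vowel).
Applying these to Sasol 'dozitig':
  dozitig → duzitig   (o→u after a consonant, before a consonant other than r, m, n, p, b, f, v)
  duzitig → duzisig   (t→s between vowels (before a front vowel))
So the Irnik cognate is 'duzisig'.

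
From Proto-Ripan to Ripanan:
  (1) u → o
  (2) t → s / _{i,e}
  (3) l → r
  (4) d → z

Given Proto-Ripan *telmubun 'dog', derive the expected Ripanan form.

Ripanan: *telmubun > telmobon > selmobon > sermobon  (by vowel merger, palatalisation, unconditioned shift)

sermobon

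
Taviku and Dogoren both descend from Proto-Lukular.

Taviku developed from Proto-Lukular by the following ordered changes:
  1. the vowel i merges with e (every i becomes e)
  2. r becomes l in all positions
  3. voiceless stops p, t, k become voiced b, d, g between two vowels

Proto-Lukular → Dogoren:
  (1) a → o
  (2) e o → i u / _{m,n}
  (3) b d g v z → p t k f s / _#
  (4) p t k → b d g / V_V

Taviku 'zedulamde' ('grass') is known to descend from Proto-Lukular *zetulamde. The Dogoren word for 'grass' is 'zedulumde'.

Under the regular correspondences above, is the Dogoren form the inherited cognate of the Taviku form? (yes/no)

yes

Derive the expected Dogoren reflex of *zetulamde:
Dogoren: *zetulamde
  zetulamde → zetulomde   [vowel merger]
  zetulomde → zetulumde   [pre-nasal raising]
  zetulumde (rule 3 does not apply)
  zetulumde → zedulumde   [intervocalic voicing]
  giving Dogoren zedulumde.
Dogoren 'zedulumde' matches the regular reflex exactly, so the pair is cognate.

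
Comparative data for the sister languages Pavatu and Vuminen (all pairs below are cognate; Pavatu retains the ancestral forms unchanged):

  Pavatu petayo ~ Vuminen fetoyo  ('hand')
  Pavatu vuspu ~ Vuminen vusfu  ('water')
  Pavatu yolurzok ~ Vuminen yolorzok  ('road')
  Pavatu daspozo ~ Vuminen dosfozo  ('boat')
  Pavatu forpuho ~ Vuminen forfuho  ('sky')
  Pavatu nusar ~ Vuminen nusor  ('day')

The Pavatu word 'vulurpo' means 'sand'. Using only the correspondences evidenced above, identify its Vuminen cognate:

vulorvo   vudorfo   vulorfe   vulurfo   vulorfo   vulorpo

yolurzok ~ yolorzok — Pavatu u corresponds to Vuminen o after a consonant, before r.
daspozo ~ dosfozo — Pavatu p corresponds to Vuminen f after a consonant, before a back vowel.
Applying these to Pavatu 'vulurpo':
  vulurpo → vulorpo   (u→o after a consonant, before r)
  vulorpo → vulorfo   (p→f after a consonant, before a back vowel)
So the Vuminen cognate is 'vulorfo'.

vulorfo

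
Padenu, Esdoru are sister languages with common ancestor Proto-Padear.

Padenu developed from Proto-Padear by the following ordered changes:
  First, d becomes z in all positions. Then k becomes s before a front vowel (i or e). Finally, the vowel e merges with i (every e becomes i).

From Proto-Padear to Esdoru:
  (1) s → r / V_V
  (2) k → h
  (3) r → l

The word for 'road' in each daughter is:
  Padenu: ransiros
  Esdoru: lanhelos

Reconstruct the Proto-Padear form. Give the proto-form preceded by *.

*rankeros

Position 4: Padenu has s, Esdoru has h. Taking the neighbouring segments as reconstructed: Padenu s could go back to *k or *s; Esdoru h could go back to *k or *h — the one source consistent with every daughter is *k.
Position 5: Padenu has i, Esdoru has e. Esdoru preserves e here (none of its changes turn any other segment into e), so the proto-segment is *e.
Position 1: Padenu has r, Esdoru has l. Padenu preserves r here (none of its changes turn any other segment into r), so the proto-segment is *r.
Continuing position by position gives *rankeros; check it forward:
Padenu: *rankeros > ranseros > ransiros  (by palatalisation, vowel merger)
Esdoru: *rankeros
  rankeros (rule 1 does not apply)
  rankeros → ranheros   [unconditioned shift]
  ranheros → lanhelos   [unconditioned shift]
  giving Esdoru lanhelos.
No other proto-form is consistent with every reflex, so the reconstruction is *rankeros.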